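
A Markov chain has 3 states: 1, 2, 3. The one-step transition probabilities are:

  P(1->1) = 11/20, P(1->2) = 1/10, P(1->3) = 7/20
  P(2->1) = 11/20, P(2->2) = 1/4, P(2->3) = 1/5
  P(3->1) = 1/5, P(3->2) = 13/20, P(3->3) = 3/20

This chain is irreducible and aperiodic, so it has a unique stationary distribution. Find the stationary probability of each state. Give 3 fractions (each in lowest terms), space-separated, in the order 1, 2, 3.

The stationary distribution satisfies pi = pi * P, i.e.:
  pi_1 = 11/20*pi_1 + 11/20*pi_2 + 1/5*pi_3
  pi_2 = 1/10*pi_1 + 1/4*pi_2 + 13/20*pi_3
  pi_3 = 7/20*pi_1 + 1/5*pi_2 + 3/20*pi_3
with normalization: pi_1 + pi_2 + pi_3 = 1.

Using the first 2 balance equations plus normalization, the linear system A*pi = b is:
  [-9/20, 11/20, 1/5] . pi = 0
  [1/10, -3/4, 13/20] . pi = 0
  [1, 1, 1] . pi = 1

Solving yields:
  pi_1 = 29/63
  pi_2 = 125/441
  pi_3 = 113/441

Verification (pi * P):
  29/63*11/20 + 125/441*11/20 + 113/441*1/5 = 29/63 = pi_1  (ok)
  29/63*1/10 + 125/441*1/4 + 113/441*13/20 = 125/441 = pi_2  (ok)
  29/63*7/20 + 125/441*1/5 + 113/441*3/20 = 113/441 = pi_3  (ok)

Answer: 29/63 125/441 113/441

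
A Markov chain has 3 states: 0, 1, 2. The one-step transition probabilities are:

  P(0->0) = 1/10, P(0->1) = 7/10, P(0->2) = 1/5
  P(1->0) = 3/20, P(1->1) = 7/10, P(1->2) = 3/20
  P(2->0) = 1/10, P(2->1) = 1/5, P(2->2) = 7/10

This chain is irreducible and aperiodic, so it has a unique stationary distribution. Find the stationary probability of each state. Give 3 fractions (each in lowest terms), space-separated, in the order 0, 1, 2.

The stationary distribution satisfies pi = pi * P, i.e.:
  pi_0 = 1/10*pi_0 + 3/20*pi_1 + 1/10*pi_2
  pi_1 = 7/10*pi_0 + 7/10*pi_1 + 1/5*pi_2
  pi_2 = 1/5*pi_0 + 3/20*pi_1 + 7/10*pi_2
with normalization: pi_0 + pi_1 + pi_2 = 1.

Using the first 2 balance equations plus normalization, the linear system A*pi = b is:
  [-9/10, 3/20, 1/10] . pi = 0
  [7/10, -3/10, 1/5] . pi = 0
  [1, 1, 1] . pi = 1

Solving yields:
  pi_0 = 12/95
  pi_1 = 10/19
  pi_2 = 33/95

Verification (pi * P):
  12/95*1/10 + 10/19*3/20 + 33/95*1/10 = 12/95 = pi_0  (ok)
  12/95*7/10 + 10/19*7/10 + 33/95*1/5 = 10/19 = pi_1  (ok)
  12/95*1/5 + 10/19*3/20 + 33/95*7/10 = 33/95 = pi_2  (ok)

Answer: 12/95 10/19 33/95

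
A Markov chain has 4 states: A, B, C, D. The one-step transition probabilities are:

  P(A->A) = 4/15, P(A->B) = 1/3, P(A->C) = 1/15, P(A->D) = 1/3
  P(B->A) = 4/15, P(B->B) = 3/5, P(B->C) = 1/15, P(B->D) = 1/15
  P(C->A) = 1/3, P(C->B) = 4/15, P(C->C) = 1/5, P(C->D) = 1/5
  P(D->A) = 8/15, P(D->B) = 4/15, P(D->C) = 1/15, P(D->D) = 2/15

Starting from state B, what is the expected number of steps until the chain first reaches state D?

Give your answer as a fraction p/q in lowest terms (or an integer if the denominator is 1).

Answer: 2925/437

Derivation:
Let h_i = expected steps to first reach D from state i.
Boundary: h_D = 0.
First-step equations for the other states:
  h_A = 1 + 4/15*h_A + 1/3*h_B + 1/15*h_C + 1/3*h_D
  h_B = 1 + 4/15*h_A + 3/5*h_B + 1/15*h_C + 1/15*h_D
  h_C = 1 + 1/3*h_A + 4/15*h_B + 1/5*h_C + 1/5*h_D

Substituting h_D = 0 and rearranging gives the linear system (I - Q) h = 1:
  [11/15, -1/3, -1/15] . (h_A, h_B, h_C) = 1
  [-4/15, 2/5, -1/15] . (h_A, h_B, h_C) = 1
  [-1/3, -4/15, 4/5] . (h_A, h_B, h_C) = 1

Solving yields:
  h_A = 2145/437
  h_B = 2925/437
  h_C = 105/19

Starting state is B, so the expected hitting time is h_B = 2925/437.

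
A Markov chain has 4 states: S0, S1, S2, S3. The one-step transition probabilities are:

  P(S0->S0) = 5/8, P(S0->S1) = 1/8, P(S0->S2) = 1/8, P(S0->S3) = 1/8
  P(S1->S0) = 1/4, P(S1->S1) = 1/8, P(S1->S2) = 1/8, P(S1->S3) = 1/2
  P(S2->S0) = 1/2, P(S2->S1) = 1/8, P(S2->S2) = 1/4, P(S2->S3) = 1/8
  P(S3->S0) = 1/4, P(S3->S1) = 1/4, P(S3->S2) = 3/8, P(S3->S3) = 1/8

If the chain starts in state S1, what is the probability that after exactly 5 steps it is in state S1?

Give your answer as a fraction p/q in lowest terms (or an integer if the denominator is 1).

Computing P^5 by repeated multiplication:
P^1 =
  S0: [5/8, 1/8, 1/8, 1/8]
  S1: [1/4, 1/8, 1/8, 1/2]
  S2: [1/2, 1/8, 1/4, 1/8]
  S3: [1/4, 1/4, 3/8, 1/8]
P^2 =
  S0: [33/64, 9/64, 11/64, 11/64]
  S1: [3/8, 3/16, 17/64, 11/64]
  S2: [1/2, 9/64, 3/16, 11/64]
  S3: [7/16, 9/64, 13/64, 7/32]
P^3 =
  S0: [249/512, 75/512, 97/512, 91/512]
  S1: [117/256, 75/512, 103/512, 25/128]
  S2: [31/64, 75/512, 49/256, 91/512]
  S3: [119/256, 39/256, 105/512, 91/512]
P^4 =
  S0: [1965/4096, 603/4096, 791/4096, 737/4096]
  S1: [483/1024, 153/1024, 815/4096, 737/4096]
  S2: [491/1024, 603/4096, 99/512, 737/4096]
  S3: [487/1024, 603/4096, 799/4096, 373/2048]
P^5 =
  S0: [15669/32768, 4833/32768, 6361/32768, 5905/32768]
  S1: [7809/16384, 4833/32768, 6385/32768, 1483/8192]
  S2: [3917/8192, 4833/32768, 3181/16384, 5905/32768]
  S3: [7817/16384, 2421/16384, 6387/32768, 5905/32768]

(P^5)[S1 -> S1] = 4833/32768

Answer: 4833/32768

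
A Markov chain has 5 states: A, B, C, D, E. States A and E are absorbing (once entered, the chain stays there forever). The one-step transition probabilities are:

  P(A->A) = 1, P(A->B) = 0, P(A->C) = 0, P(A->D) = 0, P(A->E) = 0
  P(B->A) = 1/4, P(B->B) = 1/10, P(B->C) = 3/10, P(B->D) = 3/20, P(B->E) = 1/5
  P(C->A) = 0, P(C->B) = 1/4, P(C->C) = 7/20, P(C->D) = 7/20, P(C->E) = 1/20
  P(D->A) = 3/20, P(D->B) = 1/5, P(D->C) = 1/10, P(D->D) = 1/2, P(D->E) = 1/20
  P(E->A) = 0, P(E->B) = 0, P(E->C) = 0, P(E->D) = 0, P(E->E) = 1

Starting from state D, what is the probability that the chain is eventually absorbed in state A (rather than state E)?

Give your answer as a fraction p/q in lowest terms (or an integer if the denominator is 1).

Answer: 461/717

Derivation:
Let a_i = P(absorbed in A | start in state i).
Boundary conditions: a_A = 1, a_E = 0.
For each transient state i, a_i = sum_j P(i->j) * a_j:
  a_B = 1/4*a_A + 1/10*a_B + 3/10*a_C + 3/20*a_D + 1/5*a_E
  a_C = 0*a_A + 1/4*a_B + 7/20*a_C + 7/20*a_D + 1/20*a_E
  a_D = 3/20*a_A + 1/5*a_B + 1/10*a_C + 1/2*a_D + 1/20*a_E

Substituting a_A = 1 and a_E = 0, rearrange to (I - Q) a = r where r[i] = P(i -> A):
  [9/10, -3/10, -3/20] . (a_B, a_C, a_D) = 1/4
  [-1/4, 13/20, -7/20] . (a_B, a_C, a_D) = 0
  [-1/5, -1/10, 1/2] . (a_B, a_C, a_D) = 3/20

Solving yields:
  a_B = 823/1434
  a_C = 271/478
  a_D = 461/717

Starting state is D, so the absorption probability is a_D = 461/717.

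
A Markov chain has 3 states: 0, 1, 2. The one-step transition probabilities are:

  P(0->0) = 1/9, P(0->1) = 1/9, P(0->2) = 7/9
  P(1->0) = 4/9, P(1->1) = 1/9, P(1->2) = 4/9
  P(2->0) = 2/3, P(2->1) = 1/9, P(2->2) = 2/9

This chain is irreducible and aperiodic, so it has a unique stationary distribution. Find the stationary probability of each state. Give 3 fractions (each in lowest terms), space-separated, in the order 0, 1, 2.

Answer: 26/63 1/9 10/21

Derivation:
The stationary distribution satisfies pi = pi * P, i.e.:
  pi_0 = 1/9*pi_0 + 4/9*pi_1 + 2/3*pi_2
  pi_1 = 1/9*pi_0 + 1/9*pi_1 + 1/9*pi_2
  pi_2 = 7/9*pi_0 + 4/9*pi_1 + 2/9*pi_2
with normalization: pi_0 + pi_1 + pi_2 = 1.

Using the first 2 balance equations plus normalization, the linear system A*pi = b is:
  [-8/9, 4/9, 2/3] . pi = 0
  [1/9, -8/9, 1/9] . pi = 0
  [1, 1, 1] . pi = 1

Solving yields:
  pi_0 = 26/63
  pi_1 = 1/9
  pi_2 = 10/21

Verification (pi * P):
  26/63*1/9 + 1/9*4/9 + 10/21*2/3 = 26/63 = pi_0  (ok)
  26/63*1/9 + 1/9*1/9 + 10/21*1/9 = 1/9 = pi_1  (ok)
  26/63*7/9 + 1/9*4/9 + 10/21*2/9 = 10/21 = pi_2  (ok)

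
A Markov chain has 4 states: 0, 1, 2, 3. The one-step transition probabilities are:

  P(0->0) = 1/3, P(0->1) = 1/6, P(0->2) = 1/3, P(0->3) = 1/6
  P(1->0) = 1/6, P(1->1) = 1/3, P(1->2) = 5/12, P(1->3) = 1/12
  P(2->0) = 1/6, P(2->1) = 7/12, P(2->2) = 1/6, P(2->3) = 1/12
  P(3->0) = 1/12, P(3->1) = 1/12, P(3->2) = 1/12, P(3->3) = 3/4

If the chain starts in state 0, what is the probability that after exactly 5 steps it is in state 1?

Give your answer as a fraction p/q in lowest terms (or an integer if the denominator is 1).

Computing P^5 by repeated multiplication:
P^1 =
  0: [1/3, 1/6, 1/3, 1/6]
  1: [1/6, 1/3, 5/12, 1/12]
  2: [1/6, 7/12, 1/6, 1/12]
  3: [1/12, 1/12, 1/12, 3/4]
P^2 =
  0: [5/24, 23/72, 1/4, 2/9]
  1: [3/16, 7/18, 13/48, 11/72]
  2: [3/16, 47/144, 1/3, 11/72]
  3: [17/144, 11/72, 5/36, 85/144]
P^3 =
  0: [79/432, 11/36, 227/864, 215/864]
  1: [5/27, 191/576, 61/216, 347/1728]
  2: [5/27, 25/72, 461/1728, 347/1728]
  3: [79/576, 347/1728, 101/576, 841/1728]
P^4 =
  0: [1829/10368, 397/1296, 2621/10368, 457/1728]
  1: [3749/20736, 6695/20736, 1367/5184, 67/288]
  2: [3749/20736, 3307/10368, 5549/20736, 67/288]
  3: [3089/20736, 67/288, 2065/10368, 8693/20736]
P^5 =
  0: [5413/31104, 37451/124416, 7795/31104, 34133/124416]
  1: [22073/124416, 38689/124416, 64231/248832, 63077/248832]
  2: [22073/124416, 77621/248832, 15997/62208, 63077/248832]
  3: [38957/248832, 63077/248832, 53429/248832, 31123/82944]

(P^5)[0 -> 1] = 37451/124416

Answer: 37451/124416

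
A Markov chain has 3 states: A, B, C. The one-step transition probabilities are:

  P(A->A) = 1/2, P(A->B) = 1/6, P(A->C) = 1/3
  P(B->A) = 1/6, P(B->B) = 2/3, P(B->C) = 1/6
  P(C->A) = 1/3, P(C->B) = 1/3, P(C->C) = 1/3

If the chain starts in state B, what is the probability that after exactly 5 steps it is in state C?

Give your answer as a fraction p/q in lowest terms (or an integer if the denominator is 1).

Computing P^5 by repeated multiplication:
P^1 =
  A: [1/2, 1/6, 1/3]
  B: [1/6, 2/3, 1/6]
  C: [1/3, 1/3, 1/3]
P^2 =
  A: [7/18, 11/36, 11/36]
  B: [1/4, 19/36, 2/9]
  C: [1/3, 7/18, 5/18]
P^3 =
  A: [25/72, 10/27, 61/216]
  B: [31/108, 101/216, 53/216]
  C: [35/108, 11/27, 29/108]
P^4 =
  A: [427/1296, 517/1296, 22/81]
  B: [131/432, 143/324, 331/1296]
  C: [23/72, 269/648, 43/162]
P^5 =
  A: [139/432, 3199/7776, 2075/7776]
  B: [2413/7776, 3343/7776, 505/1944]
  C: [617/1944, 1627/3888, 1027/3888]

(P^5)[B -> C] = 505/1944

Answer: 505/1944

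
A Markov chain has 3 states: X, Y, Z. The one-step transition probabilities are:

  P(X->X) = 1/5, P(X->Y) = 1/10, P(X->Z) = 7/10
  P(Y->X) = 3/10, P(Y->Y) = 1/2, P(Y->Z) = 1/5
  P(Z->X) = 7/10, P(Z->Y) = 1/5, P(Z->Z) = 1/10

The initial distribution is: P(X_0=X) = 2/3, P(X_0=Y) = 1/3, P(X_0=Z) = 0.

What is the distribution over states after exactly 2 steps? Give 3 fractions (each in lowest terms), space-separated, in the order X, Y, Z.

Propagating the distribution step by step (d_{t+1} = d_t * P):
d_0 = (X=2/3, Y=1/3, Z=0)
  d_1[X] = 2/3*1/5 + 1/3*3/10 + 0*7/10 = 7/30
  d_1[Y] = 2/3*1/10 + 1/3*1/2 + 0*1/5 = 7/30
  d_1[Z] = 2/3*7/10 + 1/3*1/5 + 0*1/10 = 8/15
d_1 = (X=7/30, Y=7/30, Z=8/15)
  d_2[X] = 7/30*1/5 + 7/30*3/10 + 8/15*7/10 = 49/100
  d_2[Y] = 7/30*1/10 + 7/30*1/2 + 8/15*1/5 = 37/150
  d_2[Z] = 7/30*7/10 + 7/30*1/5 + 8/15*1/10 = 79/300
d_2 = (X=49/100, Y=37/150, Z=79/300)

Answer: 49/100 37/150 79/300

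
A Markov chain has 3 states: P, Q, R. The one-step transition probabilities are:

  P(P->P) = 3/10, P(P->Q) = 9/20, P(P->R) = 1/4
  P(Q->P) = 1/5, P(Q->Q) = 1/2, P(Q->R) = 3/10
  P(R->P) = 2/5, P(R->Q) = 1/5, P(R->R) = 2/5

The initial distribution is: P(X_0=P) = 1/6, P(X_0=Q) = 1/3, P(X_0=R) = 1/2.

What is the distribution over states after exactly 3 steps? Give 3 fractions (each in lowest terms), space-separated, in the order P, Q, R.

Propagating the distribution step by step (d_{t+1} = d_t * P):
d_0 = (P=1/6, Q=1/3, R=1/2)
  d_1[P] = 1/6*3/10 + 1/3*1/5 + 1/2*2/5 = 19/60
  d_1[Q] = 1/6*9/20 + 1/3*1/2 + 1/2*1/5 = 41/120
  d_1[R] = 1/6*1/4 + 1/3*3/10 + 1/2*2/5 = 41/120
d_1 = (P=19/60, Q=41/120, R=41/120)
  d_2[P] = 19/60*3/10 + 41/120*1/5 + 41/120*2/5 = 3/10
  d_2[Q] = 19/60*9/20 + 41/120*1/2 + 41/120*1/5 = 229/600
  d_2[R] = 19/60*1/4 + 41/120*3/10 + 41/120*2/5 = 191/600
d_2 = (P=3/10, Q=229/600, R=191/600)
  d_3[P] = 3/10*3/10 + 229/600*1/5 + 191/600*2/5 = 881/3000
  d_3[Q] = 3/10*9/20 + 229/600*1/2 + 191/600*1/5 = 779/2000
  d_3[R] = 3/10*1/4 + 229/600*3/10 + 191/600*2/5 = 1901/6000
d_3 = (P=881/3000, Q=779/2000, R=1901/6000)

Answer: 881/3000 779/2000 1901/6000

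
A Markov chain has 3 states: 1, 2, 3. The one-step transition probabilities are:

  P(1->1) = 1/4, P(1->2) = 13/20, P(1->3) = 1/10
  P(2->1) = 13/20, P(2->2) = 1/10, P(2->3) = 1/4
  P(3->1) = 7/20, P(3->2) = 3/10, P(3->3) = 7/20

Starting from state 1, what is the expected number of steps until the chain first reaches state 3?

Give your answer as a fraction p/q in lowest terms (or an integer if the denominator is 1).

Answer: 620/101

Derivation:
Let h_i = expected steps to first reach 3 from state i.
Boundary: h_3 = 0.
First-step equations for the other states:
  h_1 = 1 + 1/4*h_1 + 13/20*h_2 + 1/10*h_3
  h_2 = 1 + 13/20*h_1 + 1/10*h_2 + 1/4*h_3

Substituting h_3 = 0 and rearranging gives the linear system (I - Q) h = 1:
  [3/4, -13/20] . (h_1, h_2) = 1
  [-13/20, 9/10] . (h_1, h_2) = 1

Solving yields:
  h_1 = 620/101
  h_2 = 560/101

Starting state is 1, so the expected hitting time is h_1 = 620/101.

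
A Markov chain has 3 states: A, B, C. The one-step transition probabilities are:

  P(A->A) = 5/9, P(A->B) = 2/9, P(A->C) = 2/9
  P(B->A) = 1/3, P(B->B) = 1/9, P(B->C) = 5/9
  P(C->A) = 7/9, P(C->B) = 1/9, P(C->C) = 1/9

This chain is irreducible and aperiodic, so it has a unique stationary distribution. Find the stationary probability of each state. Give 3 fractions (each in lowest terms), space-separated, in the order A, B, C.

The stationary distribution satisfies pi = pi * P, i.e.:
  pi_A = 5/9*pi_A + 1/3*pi_B + 7/9*pi_C
  pi_B = 2/9*pi_A + 1/9*pi_B + 1/9*pi_C
  pi_C = 2/9*pi_A + 5/9*pi_B + 1/9*pi_C
with normalization: pi_A + pi_B + pi_C = 1.

Using the first 2 balance equations plus normalization, the linear system A*pi = b is:
  [-4/9, 1/3, 7/9] . pi = 0
  [2/9, -8/9, 1/9] . pi = 0
  [1, 1, 1] . pi = 1

Solving yields:
  pi_A = 59/103
  pi_B = 18/103
  pi_C = 26/103

Verification (pi * P):
  59/103*5/9 + 18/103*1/3 + 26/103*7/9 = 59/103 = pi_A  (ok)
  59/103*2/9 + 18/103*1/9 + 26/103*1/9 = 18/103 = pi_B  (ok)
  59/103*2/9 + 18/103*5/9 + 26/103*1/9 = 26/103 = pi_C  (ok)

Answer: 59/103 18/103 26/103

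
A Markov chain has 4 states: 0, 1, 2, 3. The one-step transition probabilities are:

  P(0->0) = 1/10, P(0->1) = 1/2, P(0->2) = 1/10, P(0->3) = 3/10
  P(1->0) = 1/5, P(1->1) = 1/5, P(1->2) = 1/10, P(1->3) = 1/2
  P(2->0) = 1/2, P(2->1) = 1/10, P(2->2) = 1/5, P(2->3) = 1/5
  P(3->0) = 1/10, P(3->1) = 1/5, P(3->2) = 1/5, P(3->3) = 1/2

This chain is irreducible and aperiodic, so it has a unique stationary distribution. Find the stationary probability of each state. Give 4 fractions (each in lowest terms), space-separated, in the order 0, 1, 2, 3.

Answer: 63/337 81/337 53/337 140/337

Derivation:
The stationary distribution satisfies pi = pi * P, i.e.:
  pi_0 = 1/10*pi_0 + 1/5*pi_1 + 1/2*pi_2 + 1/10*pi_3
  pi_1 = 1/2*pi_0 + 1/5*pi_1 + 1/10*pi_2 + 1/5*pi_3
  pi_2 = 1/10*pi_0 + 1/10*pi_1 + 1/5*pi_2 + 1/5*pi_3
  pi_3 = 3/10*pi_0 + 1/2*pi_1 + 1/5*pi_2 + 1/2*pi_3
with normalization: pi_0 + pi_1 + pi_2 + pi_3 = 1.

Using the first 3 balance equations plus normalization, the linear system A*pi = b is:
  [-9/10, 1/5, 1/2, 1/10] . pi = 0
  [1/2, -4/5, 1/10, 1/5] . pi = 0
  [1/10, 1/10, -4/5, 1/5] . pi = 0
  [1, 1, 1, 1] . pi = 1

Solving yields:
  pi_0 = 63/337
  pi_1 = 81/337
  pi_2 = 53/337
  pi_3 = 140/337

Verification (pi * P):
  63/337*1/10 + 81/337*1/5 + 53/337*1/2 + 140/337*1/10 = 63/337 = pi_0  (ok)
  63/337*1/2 + 81/337*1/5 + 53/337*1/10 + 140/337*1/5 = 81/337 = pi_1  (ok)
  63/337*1/10 + 81/337*1/10 + 53/337*1/5 + 140/337*1/5 = 53/337 = pi_2  (ok)
  63/337*3/10 + 81/337*1/2 + 53/337*1/5 + 140/337*1/2 = 140/337 = pi_3  (ok)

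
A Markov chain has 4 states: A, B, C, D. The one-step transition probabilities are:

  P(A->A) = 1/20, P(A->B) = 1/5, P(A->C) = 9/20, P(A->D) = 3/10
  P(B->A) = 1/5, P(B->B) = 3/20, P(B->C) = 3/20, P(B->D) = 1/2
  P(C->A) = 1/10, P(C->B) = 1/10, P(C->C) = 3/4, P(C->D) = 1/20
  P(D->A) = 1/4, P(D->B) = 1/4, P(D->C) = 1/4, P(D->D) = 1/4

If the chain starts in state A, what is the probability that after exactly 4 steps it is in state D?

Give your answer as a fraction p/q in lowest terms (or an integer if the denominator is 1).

Computing P^4 by repeated multiplication:
P^1 =
  A: [1/20, 1/5, 9/20, 3/10]
  B: [1/5, 3/20, 3/20, 1/2]
  C: [1/10, 1/10, 3/4, 1/20]
  D: [1/4, 1/4, 1/4, 1/4]
P^2 =
  A: [13/80, 4/25, 93/200, 17/80]
  B: [9/50, 81/400, 7/20, 107/400]
  C: [9/80, 49/400, 127/200, 13/100]
  D: [3/20, 7/40, 2/5, 11/40]
P^3 =
  A: [559/4000, 1249/8000, 499/1000, 1641/8000]
  B: [1211/8000, 673/4000, 1763/4000, 1917/8000]
  C: [1009/8000, 219/1600, 2311/4000, 637/4000]
  D: [121/800, 33/200, 37/80, 177/800]
P^4 =
  A: [22303/160000, 3051/20000, 40947/80000, 6279/32000]
  B: [363/2500, 25519/160000, 19353/40000, 33837/160000]
  C: [21003/160000, 4587/32000, 44033/80000, 6999/40000]
  D: [1137/8000, 501/3200, 99/200, 3301/16000]

(P^4)[A -> D] = 6279/32000

Answer: 6279/32000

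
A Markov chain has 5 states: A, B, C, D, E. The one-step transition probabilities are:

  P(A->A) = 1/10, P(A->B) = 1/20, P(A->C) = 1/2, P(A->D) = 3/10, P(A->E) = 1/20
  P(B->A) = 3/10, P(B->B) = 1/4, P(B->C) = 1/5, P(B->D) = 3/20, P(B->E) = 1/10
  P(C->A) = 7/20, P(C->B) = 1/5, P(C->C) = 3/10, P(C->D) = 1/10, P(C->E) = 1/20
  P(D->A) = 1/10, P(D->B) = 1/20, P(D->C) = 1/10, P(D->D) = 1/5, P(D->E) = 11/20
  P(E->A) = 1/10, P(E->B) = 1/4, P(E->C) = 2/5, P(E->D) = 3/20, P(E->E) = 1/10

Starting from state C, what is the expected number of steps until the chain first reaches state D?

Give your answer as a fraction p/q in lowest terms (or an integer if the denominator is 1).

Answer: 8928/1463

Derivation:
Let h_i = expected steps to first reach D from state i.
Boundary: h_D = 0.
First-step equations for the other states:
  h_A = 1 + 1/10*h_A + 1/20*h_B + 1/2*h_C + 3/10*h_D + 1/20*h_E
  h_B = 1 + 3/10*h_A + 1/4*h_B + 1/5*h_C + 3/20*h_D + 1/10*h_E
  h_C = 1 + 7/20*h_A + 1/5*h_B + 3/10*h_C + 1/10*h_D + 1/20*h_E
  h_E = 1 + 1/10*h_A + 1/4*h_B + 2/5*h_C + 3/20*h_D + 1/10*h_E

Substituting h_D = 0 and rearranging gives the linear system (I - Q) h = 1:
  [9/10, -1/20, -1/2, -1/20] . (h_A, h_B, h_C, h_E) = 1
  [-3/10, 3/4, -1/5, -1/10] . (h_A, h_B, h_C, h_E) = 1
  [-7/20, -1/5, 7/10, -1/20] . (h_A, h_B, h_C, h_E) = 1
  [-1/10, -1/4, -2/5, 9/10] . (h_A, h_B, h_C, h_E) = 1

Solving yields:
  h_A = 7548/1463
  h_B = 8524/1463
  h_C = 8928/1463
  h_E = 800/133

Starting state is C, so the expected hitting time is h_C = 8928/1463.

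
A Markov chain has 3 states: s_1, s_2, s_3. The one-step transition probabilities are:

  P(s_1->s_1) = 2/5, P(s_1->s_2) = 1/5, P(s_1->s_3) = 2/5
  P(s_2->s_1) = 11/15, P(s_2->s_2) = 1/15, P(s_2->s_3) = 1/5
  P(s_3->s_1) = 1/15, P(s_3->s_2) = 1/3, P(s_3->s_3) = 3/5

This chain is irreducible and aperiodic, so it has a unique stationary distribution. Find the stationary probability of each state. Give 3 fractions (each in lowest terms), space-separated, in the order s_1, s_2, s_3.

Answer: 23/70 8/35 31/70

Derivation:
The stationary distribution satisfies pi = pi * P, i.e.:
  pi_s_1 = 2/5*pi_s_1 + 11/15*pi_s_2 + 1/15*pi_s_3
  pi_s_2 = 1/5*pi_s_1 + 1/15*pi_s_2 + 1/3*pi_s_3
  pi_s_3 = 2/5*pi_s_1 + 1/5*pi_s_2 + 3/5*pi_s_3
with normalization: pi_s_1 + pi_s_2 + pi_s_3 = 1.

Using the first 2 balance equations plus normalization, the linear system A*pi = b is:
  [-3/5, 11/15, 1/15] . pi = 0
  [1/5, -14/15, 1/3] . pi = 0
  [1, 1, 1] . pi = 1

Solving yields:
  pi_s_1 = 23/70
  pi_s_2 = 8/35
  pi_s_3 = 31/70

Verification (pi * P):
  23/70*2/5 + 8/35*11/15 + 31/70*1/15 = 23/70 = pi_s_1  (ok)
  23/70*1/5 + 8/35*1/15 + 31/70*1/3 = 8/35 = pi_s_2  (ok)
  23/70*2/5 + 8/35*1/5 + 31/70*3/5 = 31/70 = pi_s_3  (ok)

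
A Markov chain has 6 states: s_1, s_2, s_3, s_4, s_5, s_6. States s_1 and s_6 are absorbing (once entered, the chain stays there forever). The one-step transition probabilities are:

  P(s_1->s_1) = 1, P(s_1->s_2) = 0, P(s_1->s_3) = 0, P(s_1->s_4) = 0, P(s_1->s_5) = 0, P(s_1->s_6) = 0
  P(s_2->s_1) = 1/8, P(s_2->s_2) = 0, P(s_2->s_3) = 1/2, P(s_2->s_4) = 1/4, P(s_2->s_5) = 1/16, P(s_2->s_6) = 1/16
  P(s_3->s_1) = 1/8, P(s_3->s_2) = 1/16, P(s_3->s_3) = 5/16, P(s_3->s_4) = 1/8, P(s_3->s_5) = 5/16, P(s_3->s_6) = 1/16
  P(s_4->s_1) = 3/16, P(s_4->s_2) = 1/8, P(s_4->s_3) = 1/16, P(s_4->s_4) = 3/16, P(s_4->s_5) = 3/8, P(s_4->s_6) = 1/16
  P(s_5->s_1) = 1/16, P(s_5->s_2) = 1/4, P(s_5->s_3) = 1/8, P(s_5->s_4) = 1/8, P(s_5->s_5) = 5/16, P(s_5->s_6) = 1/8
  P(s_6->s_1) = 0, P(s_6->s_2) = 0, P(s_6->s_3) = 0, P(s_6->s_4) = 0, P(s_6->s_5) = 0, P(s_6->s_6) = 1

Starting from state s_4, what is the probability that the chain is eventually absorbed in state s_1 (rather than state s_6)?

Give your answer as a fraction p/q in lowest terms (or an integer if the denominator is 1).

Answer: 8167/13296

Derivation:
Let a_i = P(absorbed in s_1 | start in state i).
Boundary conditions: a_s_1 = 1, a_s_6 = 0.
For each transient state i, a_i = sum_j P(i->j) * a_j:
  a_s_2 = 1/8*a_s_1 + 0*a_s_2 + 1/2*a_s_3 + 1/4*a_s_4 + 1/16*a_s_5 + 1/16*a_s_6
  a_s_3 = 1/8*a_s_1 + 1/16*a_s_2 + 5/16*a_s_3 + 1/8*a_s_4 + 5/16*a_s_5 + 1/16*a_s_6
  a_s_4 = 3/16*a_s_1 + 1/8*a_s_2 + 1/16*a_s_3 + 3/16*a_s_4 + 3/8*a_s_5 + 1/16*a_s_6
  a_s_5 = 1/16*a_s_1 + 1/4*a_s_2 + 1/8*a_s_3 + 1/8*a_s_4 + 5/16*a_s_5 + 1/8*a_s_6

Substituting a_s_1 = 1 and a_s_6 = 0, rearrange to (I - Q) a = r where r[i] = P(i -> s_1):
  [1, -1/2, -1/4, -1/16] . (a_s_2, a_s_3, a_s_4, a_s_5) = 1/8
  [-1/16, 11/16, -1/8, -5/16] . (a_s_2, a_s_3, a_s_4, a_s_5) = 1/8
  [-1/8, -1/16, 13/16, -3/8] . (a_s_2, a_s_3, a_s_4, a_s_5) = 3/16
  [-1/4, -1/8, -1/8, 11/16] . (a_s_2, a_s_3, a_s_4, a_s_5) = 1/16

Solving yields:
  a_s_2 = 8065/13296
  a_s_3 = 7841/13296
  a_s_4 = 8167/13296
  a_s_5 = 1763/3324

Starting state is s_4, so the absorption probability is a_s_4 = 8167/13296.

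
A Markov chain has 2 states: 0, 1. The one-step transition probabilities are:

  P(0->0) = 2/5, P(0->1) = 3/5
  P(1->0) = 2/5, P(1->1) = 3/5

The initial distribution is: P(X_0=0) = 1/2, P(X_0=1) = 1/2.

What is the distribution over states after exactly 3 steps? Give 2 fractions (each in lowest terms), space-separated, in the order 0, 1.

Answer: 2/5 3/5

Derivation:
Propagating the distribution step by step (d_{t+1} = d_t * P):
d_0 = (0=1/2, 1=1/2)
  d_1[0] = 1/2*2/5 + 1/2*2/5 = 2/5
  d_1[1] = 1/2*3/5 + 1/2*3/5 = 3/5
d_1 = (0=2/5, 1=3/5)
  d_2[0] = 2/5*2/5 + 3/5*2/5 = 2/5
  d_2[1] = 2/5*3/5 + 3/5*3/5 = 3/5
d_2 = (0=2/5, 1=3/5)
  d_3[0] = 2/5*2/5 + 3/5*2/5 = 2/5
  d_3[1] = 2/5*3/5 + 3/5*3/5 = 3/5
d_3 = (0=2/5, 1=3/5)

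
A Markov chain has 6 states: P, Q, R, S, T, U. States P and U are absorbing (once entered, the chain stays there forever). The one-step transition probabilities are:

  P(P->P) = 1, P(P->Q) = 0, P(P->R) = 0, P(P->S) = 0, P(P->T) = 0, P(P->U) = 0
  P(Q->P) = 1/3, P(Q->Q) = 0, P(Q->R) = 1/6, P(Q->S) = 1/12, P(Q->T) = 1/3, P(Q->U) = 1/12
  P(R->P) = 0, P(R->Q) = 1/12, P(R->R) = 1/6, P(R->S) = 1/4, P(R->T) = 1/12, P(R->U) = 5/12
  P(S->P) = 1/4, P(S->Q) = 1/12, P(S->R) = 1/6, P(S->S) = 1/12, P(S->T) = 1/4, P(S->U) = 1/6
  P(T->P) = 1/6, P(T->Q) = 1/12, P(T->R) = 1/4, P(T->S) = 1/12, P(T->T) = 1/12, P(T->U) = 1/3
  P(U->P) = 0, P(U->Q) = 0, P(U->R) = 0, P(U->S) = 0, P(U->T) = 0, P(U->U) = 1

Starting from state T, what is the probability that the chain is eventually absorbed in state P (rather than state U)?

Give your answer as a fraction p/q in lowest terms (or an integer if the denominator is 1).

Let a_i = P(absorbed in P | start in state i).
Boundary conditions: a_P = 1, a_U = 0.
For each transient state i, a_i = sum_j P(i->j) * a_j:
  a_Q = 1/3*a_P + 0*a_Q + 1/6*a_R + 1/12*a_S + 1/3*a_T + 1/12*a_U
  a_R = 0*a_P + 1/12*a_Q + 1/6*a_R + 1/4*a_S + 1/12*a_T + 5/12*a_U
  a_S = 1/4*a_P + 1/12*a_Q + 1/6*a_R + 1/12*a_S + 1/4*a_T + 1/6*a_U
  a_T = 1/6*a_P + 1/12*a_Q + 1/4*a_R + 1/12*a_S + 1/12*a_T + 1/3*a_U

Substituting a_P = 1 and a_U = 0, rearrange to (I - Q) a = r where r[i] = P(i -> P):
  [1, -1/6, -1/12, -1/3] . (a_Q, a_R, a_S, a_T) = 1/3
  [-1/12, 5/6, -1/4, -1/12] . (a_Q, a_R, a_S, a_T) = 0
  [-1/12, -1/6, 11/12, -1/4] . (a_Q, a_R, a_S, a_T) = 1/4
  [-1/12, -1/4, -1/12, 11/12] . (a_Q, a_R, a_S, a_T) = 1/6

Solving yields:
  a_Q = 1979/3826
  a_R = 420/1913
  a_S = 860/1913
  a_T = 1261/3826

Starting state is T, so the absorption probability is a_T = 1261/3826.

Answer: 1261/3826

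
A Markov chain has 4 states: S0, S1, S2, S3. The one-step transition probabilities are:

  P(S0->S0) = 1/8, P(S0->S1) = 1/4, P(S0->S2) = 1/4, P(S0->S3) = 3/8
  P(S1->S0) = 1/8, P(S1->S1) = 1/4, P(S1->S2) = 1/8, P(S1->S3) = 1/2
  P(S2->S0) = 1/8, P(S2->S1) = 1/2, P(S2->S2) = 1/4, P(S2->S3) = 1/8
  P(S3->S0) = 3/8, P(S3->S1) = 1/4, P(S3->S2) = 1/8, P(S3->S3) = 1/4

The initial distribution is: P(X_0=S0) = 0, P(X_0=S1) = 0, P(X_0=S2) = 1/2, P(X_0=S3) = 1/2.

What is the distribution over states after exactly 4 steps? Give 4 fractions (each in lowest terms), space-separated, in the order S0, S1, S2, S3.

Propagating the distribution step by step (d_{t+1} = d_t * P):
d_0 = (S0=0, S1=0, S2=1/2, S3=1/2)
  d_1[S0] = 0*1/8 + 0*1/8 + 1/2*1/8 + 1/2*3/8 = 1/4
  d_1[S1] = 0*1/4 + 0*1/4 + 1/2*1/2 + 1/2*1/4 = 3/8
  d_1[S2] = 0*1/4 + 0*1/8 + 1/2*1/4 + 1/2*1/8 = 3/16
  d_1[S3] = 0*3/8 + 0*1/2 + 1/2*1/8 + 1/2*1/4 = 3/16
d_1 = (S0=1/4, S1=3/8, S2=3/16, S3=3/16)
  d_2[S0] = 1/4*1/8 + 3/8*1/8 + 3/16*1/8 + 3/16*3/8 = 11/64
  d_2[S1] = 1/4*1/4 + 3/8*1/4 + 3/16*1/2 + 3/16*1/4 = 19/64
  d_2[S2] = 1/4*1/4 + 3/8*1/8 + 3/16*1/4 + 3/16*1/8 = 23/128
  d_2[S3] = 1/4*3/8 + 3/8*1/2 + 3/16*1/8 + 3/16*1/4 = 45/128
d_2 = (S0=11/64, S1=19/64, S2=23/128, S3=45/128)
  d_3[S0] = 11/64*1/8 + 19/64*1/8 + 23/128*1/8 + 45/128*3/8 = 109/512
  d_3[S1] = 11/64*1/4 + 19/64*1/4 + 23/128*1/2 + 45/128*1/4 = 151/512
  d_3[S2] = 11/64*1/4 + 19/64*1/8 + 23/128*1/4 + 45/128*1/8 = 173/1024
  d_3[S3] = 11/64*3/8 + 19/64*1/2 + 23/128*1/8 + 45/128*1/4 = 331/1024
d_3 = (S0=109/512, S1=151/512, S2=173/1024, S3=331/1024)
  d_4[S0] = 109/512*1/8 + 151/512*1/8 + 173/1024*1/8 + 331/1024*3/8 = 843/4096
  d_4[S1] = 109/512*1/4 + 151/512*1/4 + 173/1024*1/2 + 331/1024*1/4 = 1197/4096
  d_4[S2] = 109/512*1/4 + 151/512*1/8 + 173/1024*1/4 + 331/1024*1/8 = 1415/8192
  d_4[S3] = 109/512*3/8 + 151/512*1/2 + 173/1024*1/8 + 331/1024*1/4 = 2697/8192
d_4 = (S0=843/4096, S1=1197/4096, S2=1415/8192, S3=2697/8192)

Answer: 843/4096 1197/4096 1415/8192 2697/8192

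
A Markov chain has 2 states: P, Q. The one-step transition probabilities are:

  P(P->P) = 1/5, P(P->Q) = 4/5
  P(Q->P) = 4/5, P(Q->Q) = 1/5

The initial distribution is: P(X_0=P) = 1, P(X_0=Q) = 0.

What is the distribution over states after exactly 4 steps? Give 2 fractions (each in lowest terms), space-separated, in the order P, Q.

Answer: 353/625 272/625

Derivation:
Propagating the distribution step by step (d_{t+1} = d_t * P):
d_0 = (P=1, Q=0)
  d_1[P] = 1*1/5 + 0*4/5 = 1/5
  d_1[Q] = 1*4/5 + 0*1/5 = 4/5
d_1 = (P=1/5, Q=4/5)
  d_2[P] = 1/5*1/5 + 4/5*4/5 = 17/25
  d_2[Q] = 1/5*4/5 + 4/5*1/5 = 8/25
d_2 = (P=17/25, Q=8/25)
  d_3[P] = 17/25*1/5 + 8/25*4/5 = 49/125
  d_3[Q] = 17/25*4/5 + 8/25*1/5 = 76/125
d_3 = (P=49/125, Q=76/125)
  d_4[P] = 49/125*1/5 + 76/125*4/5 = 353/625
  d_4[Q] = 49/125*4/5 + 76/125*1/5 = 272/625
d_4 = (P=353/625, Q=272/625)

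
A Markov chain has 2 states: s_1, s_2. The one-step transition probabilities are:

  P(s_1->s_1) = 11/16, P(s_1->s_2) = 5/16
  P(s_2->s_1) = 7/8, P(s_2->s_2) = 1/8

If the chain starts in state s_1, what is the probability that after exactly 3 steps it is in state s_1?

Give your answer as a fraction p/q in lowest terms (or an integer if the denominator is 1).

Answer: 3011/4096

Derivation:
Computing P^3 by repeated multiplication:
P^1 =
  s_1: [11/16, 5/16]
  s_2: [7/8, 1/8]
P^2 =
  s_1: [191/256, 65/256]
  s_2: [91/128, 37/128]
P^3 =
  s_1: [3011/4096, 1085/4096]
  s_2: [1519/2048, 529/2048]

(P^3)[s_1 -> s_1] = 3011/4096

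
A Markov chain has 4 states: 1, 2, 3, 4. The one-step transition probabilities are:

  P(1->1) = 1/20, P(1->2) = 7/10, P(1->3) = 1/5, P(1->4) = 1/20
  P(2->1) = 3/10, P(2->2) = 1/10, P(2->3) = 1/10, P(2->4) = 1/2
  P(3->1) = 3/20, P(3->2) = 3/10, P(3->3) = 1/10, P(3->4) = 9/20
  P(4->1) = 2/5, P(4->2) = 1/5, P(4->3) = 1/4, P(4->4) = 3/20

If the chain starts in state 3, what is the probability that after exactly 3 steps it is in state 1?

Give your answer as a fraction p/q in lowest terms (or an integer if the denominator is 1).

Computing P^3 by repeated multiplication:
P^1 =
  1: [1/20, 7/10, 1/5, 1/20]
  2: [3/10, 1/10, 1/10, 1/2]
  3: [3/20, 3/10, 1/10, 9/20]
  4: [2/5, 1/5, 1/4, 3/20]
P^2 =
  1: [21/80, 7/40, 9/80, 9/20]
  2: [13/50, 7/20, 41/200, 37/200]
  3: [117/400, 51/200, 73/400, 27/100]
  4: [71/400, 81/200, 13/80, 51/200]
P^3 =
  1: [21/80, 13/40, 31/160, 7/32]
  2: [891/4000, 631/2000, 123/800, 77/250]
  3: [453/2000, 339/1000, 679/4000, 1059/4000]
  4: [1027/4000, 529/2000, 39/250, 1291/4000]

(P^3)[3 -> 1] = 453/2000

Answer: 453/2000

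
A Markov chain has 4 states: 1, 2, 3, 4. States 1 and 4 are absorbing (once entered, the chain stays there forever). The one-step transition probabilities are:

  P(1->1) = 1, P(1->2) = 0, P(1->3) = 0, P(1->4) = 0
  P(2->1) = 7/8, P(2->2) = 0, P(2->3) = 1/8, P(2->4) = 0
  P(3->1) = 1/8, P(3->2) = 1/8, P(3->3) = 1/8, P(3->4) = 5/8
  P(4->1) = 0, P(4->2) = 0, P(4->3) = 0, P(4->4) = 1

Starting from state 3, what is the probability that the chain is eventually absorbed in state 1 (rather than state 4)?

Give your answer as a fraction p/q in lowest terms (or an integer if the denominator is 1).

Answer: 3/11

Derivation:
Let a_i = P(absorbed in 1 | start in state i).
Boundary conditions: a_1 = 1, a_4 = 0.
For each transient state i, a_i = sum_j P(i->j) * a_j:
  a_2 = 7/8*a_1 + 0*a_2 + 1/8*a_3 + 0*a_4
  a_3 = 1/8*a_1 + 1/8*a_2 + 1/8*a_3 + 5/8*a_4

Substituting a_1 = 1 and a_4 = 0, rearrange to (I - Q) a = r where r[i] = P(i -> 1):
  [1, -1/8] . (a_2, a_3) = 7/8
  [-1/8, 7/8] . (a_2, a_3) = 1/8

Solving yields:
  a_2 = 10/11
  a_3 = 3/11

Starting state is 3, so the absorption probability is a_3 = 3/11.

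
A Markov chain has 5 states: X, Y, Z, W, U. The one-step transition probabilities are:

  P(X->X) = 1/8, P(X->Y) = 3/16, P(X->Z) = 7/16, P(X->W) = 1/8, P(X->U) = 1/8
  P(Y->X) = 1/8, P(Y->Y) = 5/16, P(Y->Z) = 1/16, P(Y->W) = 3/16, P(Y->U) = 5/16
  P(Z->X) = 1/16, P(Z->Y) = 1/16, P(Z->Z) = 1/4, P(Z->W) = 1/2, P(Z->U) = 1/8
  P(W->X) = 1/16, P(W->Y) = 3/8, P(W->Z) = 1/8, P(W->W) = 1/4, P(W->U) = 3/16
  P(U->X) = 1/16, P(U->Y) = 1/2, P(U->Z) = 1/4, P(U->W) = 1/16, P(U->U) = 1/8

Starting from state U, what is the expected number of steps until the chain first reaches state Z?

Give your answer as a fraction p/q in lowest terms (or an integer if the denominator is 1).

Let h_i = expected steps to first reach Z from state i.
Boundary: h_Z = 0.
First-step equations for the other states:
  h_X = 1 + 1/8*h_X + 3/16*h_Y + 7/16*h_Z + 1/8*h_W + 1/8*h_U
  h_Y = 1 + 1/8*h_X + 5/16*h_Y + 1/16*h_Z + 3/16*h_W + 5/16*h_U
  h_W = 1 + 1/16*h_X + 3/8*h_Y + 1/8*h_Z + 1/4*h_W + 3/16*h_U
  h_U = 1 + 1/16*h_X + 1/2*h_Y + 1/4*h_Z + 1/16*h_W + 1/8*h_U

Substituting h_Z = 0 and rearranging gives the linear system (I - Q) h = 1:
  [7/8, -3/16, -1/8, -1/8] . (h_X, h_Y, h_W, h_U) = 1
  [-1/8, 11/16, -3/16, -5/16] . (h_X, h_Y, h_W, h_U) = 1
  [-1/16, -3/8, 3/4, -3/16] . (h_X, h_Y, h_W, h_U) = 1
  [-1/16, -1/2, -1/16, 7/8] . (h_X, h_Y, h_W, h_U) = 1

Solving yields:
  h_X = 5792/1363
  h_Y = 8880/1363
  h_W = 8656/1363
  h_U = 7664/1363

Starting state is U, so the expected hitting time is h_U = 7664/1363.

Answer: 7664/1363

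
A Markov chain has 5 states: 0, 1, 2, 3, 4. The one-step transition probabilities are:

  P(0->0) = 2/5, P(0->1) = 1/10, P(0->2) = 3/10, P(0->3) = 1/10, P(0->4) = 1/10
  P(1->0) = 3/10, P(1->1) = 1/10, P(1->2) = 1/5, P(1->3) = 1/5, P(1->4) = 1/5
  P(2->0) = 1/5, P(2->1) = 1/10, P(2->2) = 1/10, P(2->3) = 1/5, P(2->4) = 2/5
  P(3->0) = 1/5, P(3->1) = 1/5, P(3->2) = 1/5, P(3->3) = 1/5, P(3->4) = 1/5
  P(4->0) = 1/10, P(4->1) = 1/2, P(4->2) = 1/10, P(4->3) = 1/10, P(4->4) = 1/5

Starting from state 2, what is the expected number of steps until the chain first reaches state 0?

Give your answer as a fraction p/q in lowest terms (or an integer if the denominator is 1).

Answer: 6290/1231

Derivation:
Let h_i = expected steps to first reach 0 from state i.
Boundary: h_0 = 0.
First-step equations for the other states:
  h_1 = 1 + 3/10*h_0 + 1/10*h_1 + 1/5*h_2 + 1/5*h_3 + 1/5*h_4
  h_2 = 1 + 1/5*h_0 + 1/10*h_1 + 1/10*h_2 + 1/5*h_3 + 2/5*h_4
  h_3 = 1 + 1/5*h_0 + 1/5*h_1 + 1/5*h_2 + 1/5*h_3 + 1/5*h_4
  h_4 = 1 + 1/10*h_0 + 1/2*h_1 + 1/10*h_2 + 1/10*h_3 + 1/5*h_4

Substituting h_0 = 0 and rearranging gives the linear system (I - Q) h = 1:
  [9/10, -1/5, -1/5, -1/5] . (h_1, h_2, h_3, h_4) = 1
  [-1/10, 9/10, -1/5, -2/5] . (h_1, h_2, h_3, h_4) = 1
  [-1/5, -1/5, 4/5, -1/5] . (h_1, h_2, h_3, h_4) = 1
  [-1/2, -1/10, -1/10, 4/5] . (h_1, h_2, h_3, h_4) = 1

Solving yields:
  h_1 = 5600/1231
  h_2 = 6290/1231
  h_3 = 6160/1231
  h_4 = 6595/1231

Starting state is 2, so the expected hitting time is h_2 = 6290/1231.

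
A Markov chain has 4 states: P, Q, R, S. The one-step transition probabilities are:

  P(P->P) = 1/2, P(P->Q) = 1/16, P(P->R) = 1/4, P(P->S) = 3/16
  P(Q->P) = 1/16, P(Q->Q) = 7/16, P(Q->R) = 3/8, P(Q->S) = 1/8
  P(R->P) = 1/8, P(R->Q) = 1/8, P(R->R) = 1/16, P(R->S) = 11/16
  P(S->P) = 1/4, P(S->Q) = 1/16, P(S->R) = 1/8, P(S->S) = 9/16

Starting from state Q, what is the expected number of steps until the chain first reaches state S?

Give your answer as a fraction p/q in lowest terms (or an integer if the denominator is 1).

Let h_i = expected steps to first reach S from state i.
Boundary: h_S = 0.
First-step equations for the other states:
  h_P = 1 + 1/2*h_P + 1/16*h_Q + 1/4*h_R + 3/16*h_S
  h_Q = 1 + 1/16*h_P + 7/16*h_Q + 3/8*h_R + 1/8*h_S
  h_R = 1 + 1/8*h_P + 1/8*h_Q + 1/16*h_R + 11/16*h_S

Substituting h_S = 0 and rearranging gives the linear system (I - Q) h = 1:
  [1/2, -1/16, -1/4] . (h_P, h_Q, h_R) = 1
  [-1/16, 9/16, -3/8] . (h_P, h_Q, h_R) = 1
  [-1/8, -1/8, 15/16] . (h_P, h_Q, h_R) = 1

Solving yields:
  h_P = 3008/877
  h_Q = 3056/877
  h_R = 1744/877

Starting state is Q, so the expected hitting time is h_Q = 3056/877.

Answer: 3056/877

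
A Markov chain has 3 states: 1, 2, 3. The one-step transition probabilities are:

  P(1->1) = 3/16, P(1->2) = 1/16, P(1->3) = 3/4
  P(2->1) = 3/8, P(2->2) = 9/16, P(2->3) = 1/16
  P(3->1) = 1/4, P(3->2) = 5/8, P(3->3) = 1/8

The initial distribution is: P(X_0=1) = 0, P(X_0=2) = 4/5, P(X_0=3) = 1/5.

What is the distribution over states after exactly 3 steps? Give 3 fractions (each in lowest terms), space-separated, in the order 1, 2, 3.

Answer: 287/1024 4421/10240 2949/10240

Derivation:
Propagating the distribution step by step (d_{t+1} = d_t * P):
d_0 = (1=0, 2=4/5, 3=1/5)
  d_1[1] = 0*3/16 + 4/5*3/8 + 1/5*1/4 = 7/20
  d_1[2] = 0*1/16 + 4/5*9/16 + 1/5*5/8 = 23/40
  d_1[3] = 0*3/4 + 4/5*1/16 + 1/5*1/8 = 3/40
d_1 = (1=7/20, 2=23/40, 3=3/40)
  d_2[1] = 7/20*3/16 + 23/40*3/8 + 3/40*1/4 = 3/10
  d_2[2] = 7/20*1/16 + 23/40*9/16 + 3/40*5/8 = 251/640
  d_2[3] = 7/20*3/4 + 23/40*1/16 + 3/40*1/8 = 197/640
d_2 = (1=3/10, 2=251/640, 3=197/640)
  d_3[1] = 3/10*3/16 + 251/640*3/8 + 197/640*1/4 = 287/1024
  d_3[2] = 3/10*1/16 + 251/640*9/16 + 197/640*5/8 = 4421/10240
  d_3[3] = 3/10*3/4 + 251/640*1/16 + 197/640*1/8 = 2949/10240
d_3 = (1=287/1024, 2=4421/10240, 3=2949/10240)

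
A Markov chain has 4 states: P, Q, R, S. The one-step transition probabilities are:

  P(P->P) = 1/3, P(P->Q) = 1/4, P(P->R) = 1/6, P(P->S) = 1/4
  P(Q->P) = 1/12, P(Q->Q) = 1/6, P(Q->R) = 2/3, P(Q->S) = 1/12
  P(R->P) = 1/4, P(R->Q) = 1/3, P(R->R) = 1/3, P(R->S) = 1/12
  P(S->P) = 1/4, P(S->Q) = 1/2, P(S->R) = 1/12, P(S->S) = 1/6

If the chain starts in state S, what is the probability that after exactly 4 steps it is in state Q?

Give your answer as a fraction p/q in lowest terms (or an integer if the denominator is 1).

Answer: 5933/20736

Derivation:
Computing P^4 by repeated multiplication:
P^1 =
  P: [1/3, 1/4, 1/6, 1/4]
  Q: [1/12, 1/6, 2/3, 1/12]
  R: [1/4, 1/3, 1/3, 1/12]
  S: [1/4, 1/2, 1/12, 1/6]
P^2 =
  P: [17/72, 11/36, 43/144, 23/144]
  Q: [11/48, 5/16, 17/48, 5/48]
  R: [31/144, 13/48, 55/144, 19/144]
  S: [3/16, 37/144, 5/12, 5/36]
P^3 =
  P: [7/32, 125/432, 205/576, 235/1728]
  Q: [125/576, 161/576, 215/576, 25/192]
  R: [385/1728, 505/1728, 613/1728, 25/192]
  S: [385/1728, 515/1728, 305/864, 109/864]
P^4 =
  P: [2281/10368, 1501/5184, 7451/20736, 2719/20736]
  Q: [1531/6912, 223/768, 2473/6912, 901/6912]
  R: [4559/20736, 221/768, 7487/20736, 2723/20736]
  S: [1513/6912, 5933/20736, 629/1728, 679/5184]

(P^4)[S -> Q] = 5933/20736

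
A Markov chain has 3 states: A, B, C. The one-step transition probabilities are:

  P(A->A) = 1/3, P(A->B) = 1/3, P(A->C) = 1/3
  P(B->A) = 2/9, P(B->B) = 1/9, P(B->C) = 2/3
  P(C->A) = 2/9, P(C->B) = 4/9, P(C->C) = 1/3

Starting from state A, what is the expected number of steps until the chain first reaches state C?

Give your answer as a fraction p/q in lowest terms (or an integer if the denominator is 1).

Let h_i = expected steps to first reach C from state i.
Boundary: h_C = 0.
First-step equations for the other states:
  h_A = 1 + 1/3*h_A + 1/3*h_B + 1/3*h_C
  h_B = 1 + 2/9*h_A + 1/9*h_B + 2/3*h_C

Substituting h_C = 0 and rearranging gives the linear system (I - Q) h = 1:
  [2/3, -1/3] . (h_A, h_B) = 1
  [-2/9, 8/9] . (h_A, h_B) = 1

Solving yields:
  h_A = 33/14
  h_B = 12/7

Starting state is A, so the expected hitting time is h_A = 33/14.

Answer: 33/14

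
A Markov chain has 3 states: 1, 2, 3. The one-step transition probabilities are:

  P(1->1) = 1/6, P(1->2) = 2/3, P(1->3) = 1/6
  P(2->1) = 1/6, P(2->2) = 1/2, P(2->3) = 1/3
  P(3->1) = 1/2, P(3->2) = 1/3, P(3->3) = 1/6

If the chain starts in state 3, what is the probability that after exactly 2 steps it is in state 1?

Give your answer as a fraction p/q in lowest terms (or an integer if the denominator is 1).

Computing P^2 by repeated multiplication:
P^1 =
  1: [1/6, 2/3, 1/6]
  2: [1/6, 1/2, 1/3]
  3: [1/2, 1/3, 1/6]
P^2 =
  1: [2/9, 1/2, 5/18]
  2: [5/18, 17/36, 1/4]
  3: [2/9, 5/9, 2/9]

(P^2)[3 -> 1] = 2/9

Answer: 2/9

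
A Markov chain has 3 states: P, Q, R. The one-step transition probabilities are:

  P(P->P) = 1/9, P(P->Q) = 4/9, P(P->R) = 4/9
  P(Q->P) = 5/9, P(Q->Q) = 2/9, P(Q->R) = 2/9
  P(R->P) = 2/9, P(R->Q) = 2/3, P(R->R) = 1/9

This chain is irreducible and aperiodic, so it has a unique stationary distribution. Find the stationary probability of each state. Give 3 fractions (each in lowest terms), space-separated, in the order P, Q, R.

Answer: 11/34 7/17 9/34

Derivation:
The stationary distribution satisfies pi = pi * P, i.e.:
  pi_P = 1/9*pi_P + 5/9*pi_Q + 2/9*pi_R
  pi_Q = 4/9*pi_P + 2/9*pi_Q + 2/3*pi_R
  pi_R = 4/9*pi_P + 2/9*pi_Q + 1/9*pi_R
with normalization: pi_P + pi_Q + pi_R = 1.

Using the first 2 balance equations plus normalization, the linear system A*pi = b is:
  [-8/9, 5/9, 2/9] . pi = 0
  [4/9, -7/9, 2/3] . pi = 0
  [1, 1, 1] . pi = 1

Solving yields:
  pi_P = 11/34
  pi_Q = 7/17
  pi_R = 9/34

Verification (pi * P):
  11/34*1/9 + 7/17*5/9 + 9/34*2/9 = 11/34 = pi_P  (ok)
  11/34*4/9 + 7/17*2/9 + 9/34*2/3 = 7/17 = pi_Q  (ok)
  11/34*4/9 + 7/17*2/9 + 9/34*1/9 = 9/34 = pi_R  (ok)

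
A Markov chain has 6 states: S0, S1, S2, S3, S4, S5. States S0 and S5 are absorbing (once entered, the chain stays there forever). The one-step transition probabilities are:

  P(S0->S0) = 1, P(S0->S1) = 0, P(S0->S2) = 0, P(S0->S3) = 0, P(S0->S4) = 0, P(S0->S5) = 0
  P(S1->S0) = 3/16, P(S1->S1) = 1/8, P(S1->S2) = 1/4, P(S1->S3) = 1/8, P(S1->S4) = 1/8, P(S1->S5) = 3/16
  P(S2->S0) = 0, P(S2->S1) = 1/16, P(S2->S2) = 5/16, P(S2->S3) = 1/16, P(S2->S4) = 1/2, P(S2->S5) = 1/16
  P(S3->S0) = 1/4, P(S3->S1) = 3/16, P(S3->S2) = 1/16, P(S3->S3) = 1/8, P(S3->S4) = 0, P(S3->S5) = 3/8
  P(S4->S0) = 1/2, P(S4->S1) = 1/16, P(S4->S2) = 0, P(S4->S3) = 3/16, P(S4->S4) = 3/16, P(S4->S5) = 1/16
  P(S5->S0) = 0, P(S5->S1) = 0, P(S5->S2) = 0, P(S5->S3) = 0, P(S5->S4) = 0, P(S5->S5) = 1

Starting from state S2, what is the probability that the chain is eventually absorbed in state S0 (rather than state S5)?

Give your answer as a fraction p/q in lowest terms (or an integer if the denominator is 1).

Let a_i = P(absorbed in S0 | start in state i).
Boundary conditions: a_S0 = 1, a_S5 = 0.
For each transient state i, a_i = sum_j P(i->j) * a_j:
  a_S1 = 3/16*a_S0 + 1/8*a_S1 + 1/4*a_S2 + 1/8*a_S3 + 1/8*a_S4 + 3/16*a_S5
  a_S2 = 0*a_S0 + 1/16*a_S1 + 5/16*a_S2 + 1/16*a_S3 + 1/2*a_S4 + 1/16*a_S5
  a_S3 = 1/4*a_S0 + 3/16*a_S1 + 1/16*a_S2 + 1/8*a_S3 + 0*a_S4 + 3/8*a_S5
  a_S4 = 1/2*a_S0 + 1/16*a_S1 + 0*a_S2 + 3/16*a_S3 + 3/16*a_S4 + 1/16*a_S5

Substituting a_S0 = 1 and a_S5 = 0, rearrange to (I - Q) a = r where r[i] = P(i -> S0):
  [7/8, -1/4, -1/8, -1/8] . (a_S1, a_S2, a_S3, a_S4) = 3/16
  [-1/16, 11/16, -1/16, -1/2] . (a_S1, a_S2, a_S3, a_S4) = 0
  [-3/16, -1/16, 7/8, 0] . (a_S1, a_S2, a_S3, a_S4) = 1/4
  [-1/16, 0, -3/16, 13/16] . (a_S1, a_S2, a_S3, a_S4) = 1/2

Solving yields:
  a_S1 = 937/1632
  a_S2 = 1767/2720
  a_S3 = 619/1360
  a_S4 = 367/480

Starting state is S2, so the absorption probability is a_S2 = 1767/2720.

Answer: 1767/2720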